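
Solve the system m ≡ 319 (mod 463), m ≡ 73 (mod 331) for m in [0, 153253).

463⁻¹ mod 331: 463×163 ≡ 1 (mod 331), so 463⁻¹ ≡ 163.
m = 319 + 463×((73 − 319)×163 mod 331) = 319 + 463×284 = 131811.
Check: 131811 mod 463 = 319, 131811 mod 331 = 73. ✓

131811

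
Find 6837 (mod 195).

6837 = 35×195 + 12, so 6837 ≡ 12 (mod 195).

12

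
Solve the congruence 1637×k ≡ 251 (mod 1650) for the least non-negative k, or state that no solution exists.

1123

gcd(1637, 1650) = 1, so a unique solution mod 1650 exists.
1637⁻¹ ≡ 1523 (mod 1650).
k ≡ 1523×251 ≡ 1123 (mod 1650).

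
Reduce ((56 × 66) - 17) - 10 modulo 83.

17

56 × 66 = 3696 ≡ 44 (mod 83)
44 - 17 = 27
27 - 10 = 17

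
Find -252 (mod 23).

1

-252 = -11·23 + 1, so -252 ≡ 1 (mod 23).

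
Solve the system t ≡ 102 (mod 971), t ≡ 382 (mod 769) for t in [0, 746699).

971⁻¹ mod 769: 971*217 ≡ 1 (mod 769), so 971⁻¹ ≡ 217.
t = 102 + 971*((382 − 102)*217 mod 769) = 102 + 971*9 = 8841.
Check: 8841 mod 971 = 102, 8841 mod 769 = 382. ✓

8841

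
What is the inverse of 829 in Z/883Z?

605

Apply the Euclidean algorithm and back-substitute:
883 = 1*829 + 54
829 = 15*54 + 19
54 = 2*19 + 16
19 = 1*16 + 3
16 = 5*3 + 1
3 = 3*1 + 0
gcd(829, 883) = 1, so the inverse exists.
Bézout: 1 = 261*883 − 278*829.
So 829⁻¹ ≡ −278 ≡ 605 (mod 883).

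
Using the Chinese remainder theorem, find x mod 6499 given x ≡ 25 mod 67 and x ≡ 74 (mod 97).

67⁻¹ mod 97: 67×42 ≡ 1 (mod 97), so 67⁻¹ ≡ 42.
x = 25 + 67×((74 − 25)×42 mod 97) = 25 + 67×21 = 1432.
Check: 1432 mod 67 = 25, 1432 mod 97 = 74. ✓

1432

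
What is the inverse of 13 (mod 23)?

16

23 = 1·13 + 10
13 = 1·10 + 3
10 = 3·3 + 1
3 = 3·1 + 0
gcd(13, 23) = 1, so the inverse exists.
Back-substitute for 1:
1 = 1·10 − 3·3
  = −3·13 + 4·10
  = 4·23 − 7·13
So 13⁻¹ ≡ −7 ≡ 16 (mod 23).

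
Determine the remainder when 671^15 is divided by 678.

15 in binary is 1111, i.e. 15 = 8 + 4 + 2 + 1.
671^1 ≡ 671 (mod 678)
671^2 ≡ 671^2 = 450241 ≡ 49 (mod 678)
671^4 ≡ 49^2 = 2401 ≡ 367 (mod 678)
671^8 ≡ 367^2 = 134689 ≡ 445 (mod 678)
671^15 = 671^8 × 671^4 × 671^2 × 671^1 ≡ 445 × 367 × 49 × 671 (mod 678).
Accumulate the product:
445 × 367 = 163315 ≡ 595
595 × 49 = 29155 ≡ 1
1 × 671 = 671

671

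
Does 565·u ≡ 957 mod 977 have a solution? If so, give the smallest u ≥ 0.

683

gcd(565, 977) = 1, so a unique solution mod 977 exists.
565⁻¹ ≡ 894 (mod 977).
u ≡ 894·957 ≡ 683 (mod 977).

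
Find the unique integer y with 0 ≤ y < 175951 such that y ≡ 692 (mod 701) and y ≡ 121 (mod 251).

86214

701⁻¹ mod 251: 701*111 ≡ 1 (mod 251), so 701⁻¹ ≡ 111.
y = 692 + 701*((121 − 692)*111 mod 251) = 692 + 701*122 = 86214.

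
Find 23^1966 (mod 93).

By square-and-multiply:
1966 in binary is 11110101110, i.e. 1966 = 1024 + 512 + 256 + 128 + 32 + 8 + 4 + 2.
23^1 ≡ 23 (mod 93)
23^2 ≡ 23^2 = 529 ≡ 64 (mod 93)
23^4 ≡ 64^2 = 4096 ≡ 4 (mod 93)
23^8 ≡ 4^2 = 16 (mod 93)
23^16 ≡ 16^2 = 256 ≡ 70 (mod 93)
23^32 ≡ 70^2 = 4900 ≡ 64 (mod 93)
23^64 ≡ 64^2 = 4096 ≡ 4 (mod 93)
23^128 ≡ 4^2 = 16 (mod 93)
23^256 ≡ 16^2 = 256 ≡ 70 (mod 93)
23^512 ≡ 70^2 = 4900 ≡ 64 (mod 93)
23^1024 ≡ 64^2 = 4096 ≡ 4 (mod 93)
23^1966 = 23^1024 * 23^512 * 23^256 * 23^128 * 23^32 * 23^8 * 23^4 * 23^2 ≡ 4 * 64 * 70 * 16 * 64 * 16 * 4 * 64 (mod 93).
Accumulate the product:
4 * 64 = 256 ≡ 70
70 * 70 = 4900 ≡ 64
64 * 16 = 1024 ≡ 1
1 * 64 = 64
64 * 16 = 1024 ≡ 1
1 * 4 = 4
4 * 64 = 256 ≡ 70

70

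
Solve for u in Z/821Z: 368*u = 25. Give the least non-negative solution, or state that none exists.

96

gcd(368, 821) = 1, so a unique solution mod 821 exists.
368⁻¹ ≡ 792 (mod 821).
u ≡ 792*25 ≡ 96 (mod 821).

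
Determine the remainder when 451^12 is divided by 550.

451

12 in binary is 1100, i.e. 12 = 8 + 4.
451^1 ≡ 451 (mod 550)
451^2 ≡ 451^2 = 203401 ≡ 451 (mod 550)
451^4 ≡ 451^2 = 203401 ≡ 451 (mod 550)
451^8 ≡ 451^2 = 203401 ≡ 451 (mod 550)
451^12 = 451^8 · 451^4 ≡ 451 · 451 (mod 550).
451 · 451 = 203401 ≡ 451 (mod 550).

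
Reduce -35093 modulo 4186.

2581

-35093 = -9×4186 + 2581, so -35093 ≡ 2581 (mod 4186).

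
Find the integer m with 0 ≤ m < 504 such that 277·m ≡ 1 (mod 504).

373

By the extended Euclidean algorithm:
504 = 1·277 + 227
277 = 1·227 + 50
227 = 4·50 + 27
50 = 1·27 + 23
27 = 1·23 + 4
23 = 5·4 + 3
4 = 1·3 + 1
3 = 3·1 + 0
gcd(277, 504) = 1, so the inverse exists.
Back-substitute for 1:
1 = 1·4 − 1·3
  = −1·23 + 6·4
  = 6·27 − 7·23
  = −7·50 + 13·27
  = 13·227 − 59·50
  = −59·277 + 72·227
  = 72·504 − 131·277
So 277⁻¹ ≡ −131 ≡ 373 (mod 504).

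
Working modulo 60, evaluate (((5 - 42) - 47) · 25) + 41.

41

5 - 42 = -37 ≡ 23 (mod 60)
23 - 47 = -24 ≡ 36 (mod 60)
36 · 25 = 900 ≡ 0 (mod 60)
0 + 41 = 41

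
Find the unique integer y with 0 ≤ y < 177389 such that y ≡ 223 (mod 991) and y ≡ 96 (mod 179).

8151

991⁻¹ mod 179: 991×69 ≡ 1 (mod 179), so 991⁻¹ ≡ 69.
y = 223 + 991×((96 − 223)×69 mod 179) = 223 + 991×8 = 8151.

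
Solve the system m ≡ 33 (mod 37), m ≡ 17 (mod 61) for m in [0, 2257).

37⁻¹ mod 61: 37·33 ≡ 1 (mod 61), so 37⁻¹ ≡ 33.
m = 33 + 37·((17 − 33)·33 mod 61) = 33 + 37·21 = 810.
Check: 810 mod 37 = 33, 810 mod 61 = 17. ✓

810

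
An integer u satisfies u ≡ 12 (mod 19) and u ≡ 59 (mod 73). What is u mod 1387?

19⁻¹ mod 73: 19·50 ≡ 1 (mod 73), so 19⁻¹ ≡ 50.
u = 12 + 19·((59 − 12)·50 mod 73) = 12 + 19·14 = 278.
Check: 278 mod 19 = 12, 278 mod 73 = 59. ✓

278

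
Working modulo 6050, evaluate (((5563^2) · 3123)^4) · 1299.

(5563)^2 ≡ 1219 (mod 6050)
1219 · 3123 = 3806937 ≡ 1487 (mod 6050)
(1487)^4 ≡ 2161 (mod 6050)
2161 · 1299 = 2807139 ≡ 5989 (mod 6050)

5989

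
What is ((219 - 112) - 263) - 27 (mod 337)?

219 - 112 = 107
107 - 263 = -156 ≡ 181 (mod 337)
181 - 27 = 154

154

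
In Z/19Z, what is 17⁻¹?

9

Run the extended Euclidean algorithm:
19 = 1*17 + 2
17 = 8*2 + 1
2 = 2*1 + 0
gcd(17, 19) = 1, so the inverse exists.
Back-substitute for 1:
1 = 1*17 − 8*2
  = −8*19 + 9*17
So 17⁻¹ ≡ 9 (mod 19).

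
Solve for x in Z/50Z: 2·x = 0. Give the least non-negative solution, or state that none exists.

gcd(2, 50) = 2, and 2 | 0, so solutions exist.
Divide through by 2: 1·x mod 25 = 0.
1⁻¹ ≡ 1 (mod 25).
x ≡ 1·0 ≡ 0 (mod 25).
The smallest non-negative solution is x = 0.

0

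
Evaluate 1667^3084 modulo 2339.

Using repeated squaring:
3084 in binary is 110000001100, i.e. 3084 = 2048 + 1024 + 8 + 4.
1667^1 ≡ 1667 (mod 2339)
1667^2 ≡ 1667^2 = 2778889 ≡ 157 (mod 2339)
1667^4 ≡ 157^2 = 24649 ≡ 1259 (mod 2339)
1667^8 ≡ 1259^2 = 1585081 ≡ 1578 (mod 2339)
1667^16 ≡ 1578^2 = 2490084 ≡ 1388 (mod 2339)
1667^32 ≡ 1388^2 = 1926544 ≡ 1547 (mod 2339)
1667^64 ≡ 1547^2 = 2393209 ≡ 412 (mod 2339)
1667^128 ≡ 412^2 = 169744 ≡ 1336 (mod 2339)
1667^256 ≡ 1336^2 = 1784896 ≡ 239 (mod 2339)
1667^512 ≡ 239^2 = 57121 ≡ 985 (mod 2339)
1667^1024 ≡ 985^2 = 970225 ≡ 1879 (mod 2339)
1667^2048 ≡ 1879^2 = 3530641 ≡ 1090 (mod 2339)
1667^3084 = 1667^2048 × 1667^1024 × 1667^8 × 1667^4 ≡ 1090 × 1879 × 1578 × 1259 (mod 2339).
Accumulate the product:
1090 × 1879 = 2048110 ≡ 1485
1485 × 1578 = 2343330 ≡ 1991
1991 × 1259 = 2506669 ≡ 1600

1600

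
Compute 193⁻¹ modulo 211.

82

Apply the Euclidean algorithm and back-substitute:
211 = 1·193 + 18
193 = 10·18 + 13
18 = 1·13 + 5
13 = 2·5 + 3
5 = 1·3 + 2
3 = 1·2 + 1
2 = 2·1 + 0
gcd(193, 211) = 1, so the inverse exists.
Bézout: 1 = −75·211 + 82·193.
So 193⁻¹ ≡ 82 (mod 211).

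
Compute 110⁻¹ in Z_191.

33

By the extended Euclidean algorithm:
191 = 1×110 + 81
110 = 1×81 + 29
81 = 2×29 + 23
29 = 1×23 + 6
23 = 3×6 + 5
6 = 1×5 + 1
5 = 5×1 + 0
gcd(110, 191) = 1, so the inverse exists.
Bézout: 1 = −19×191 + 33×110.
So 110⁻¹ ≡ 33 (mod 191).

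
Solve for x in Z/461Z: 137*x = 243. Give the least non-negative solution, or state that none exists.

gcd(137, 461) = 1, so a unique solution mod 461 exists.
137⁻¹ ≡ 212 (mod 461).
x ≡ 212*243 ≡ 345 (mod 461).

345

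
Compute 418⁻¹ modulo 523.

259

523 = 1×418 + 105
418 = 3×105 + 103
105 = 1×103 + 2
103 = 51×2 + 1
2 = 2×1 + 0
gcd(418, 523) = 1, so the inverse exists.
Back-substitute for 1:
1 = 1×103 − 51×2
  = −51×105 + 52×103
  = 52×418 − 207×105
  = −207×523 + 259×418
So 418⁻¹ ≡ 259 (mod 523).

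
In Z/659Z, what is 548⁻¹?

564

By the extended Euclidean algorithm:
659 = 1*548 + 111
548 = 4*111 + 104
111 = 1*104 + 7
104 = 14*7 + 6
7 = 1*6 + 1
6 = 6*1 + 0
gcd(548, 659) = 1, so the inverse exists.
Back-substitute for 1:
1 = 1*7 − 1*6
  = −1*104 + 15*7
  = 15*111 − 16*104
  = −16*548 + 79*111
  = 79*659 − 95*548
So 548⁻¹ ≡ −95 ≡ 564 (mod 659).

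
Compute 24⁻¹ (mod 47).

2

Run the extended Euclidean algorithm:
47 = 1*24 + 23
24 = 1*23 + 1
23 = 23*1 + 0
gcd(24, 47) = 1, so the inverse exists.
Back-substitute for 1:
1 = 1*24 − 1*23
  = −1*47 + 2*24
So 24⁻¹ ≡ 2 (mod 47).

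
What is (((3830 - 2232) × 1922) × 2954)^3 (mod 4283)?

3830 - 2232 = 1598
1598 × 1922 = 3071356 ≡ 445 (mod 4283)
445 × 2954 = 1314530 ≡ 3932 (mod 4283)
(3932)^3 ≡ 1900 (mod 4283)

1900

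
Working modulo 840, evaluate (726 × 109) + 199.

726 × 109 = 79134 ≡ 174 (mod 840)
174 + 199 = 373

373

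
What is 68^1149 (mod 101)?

52

1149 in binary is 10001111101, i.e. 1149 = 1024 + 64 + 32 + 16 + 8 + 4 + 1.
68^1 ≡ 68 (mod 101)
68^2 ≡ 68^2 = 4624 ≡ 79 (mod 101)
68^4 ≡ 79^2 = 6241 ≡ 80 (mod 101)
68^8 ≡ 80^2 = 6400 ≡ 37 (mod 101)
68^16 ≡ 37^2 = 1369 ≡ 56 (mod 101)
68^32 ≡ 56^2 = 3136 ≡ 5 (mod 101)
68^64 ≡ 5^2 = 25 (mod 101)
68^128 ≡ 25^2 = 625 ≡ 19 (mod 101)
68^256 ≡ 19^2 = 361 ≡ 58 (mod 101)
68^512 ≡ 58^2 = 3364 ≡ 31 (mod 101)
68^1024 ≡ 31^2 = 961 ≡ 52 (mod 101)
68^1149 = 68^1024 · 68^64 · 68^32 · 68^16 · 68^8 · 68^4 · 68^1 ≡ 52 · 25 · 5 · 56 · 37 · 80 · 68 (mod 101).
Accumulate the product:
52 · 25 = 1300 ≡ 88
88 · 5 = 440 ≡ 36
36 · 56 = 2016 ≡ 97
97 · 37 = 3589 ≡ 54
54 · 80 = 4320 ≡ 78
78 · 68 = 5304 ≡ 52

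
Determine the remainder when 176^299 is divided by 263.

Compute successive squares:
176^1 ≡ 176 (mod 263)
176^2 ≡ 176^2 = 30976 ≡ 205 (mod 263)
176^4 ≡ 205^2 = 42025 ≡ 208 (mod 263)
176^8 ≡ 208^2 = 43264 ≡ 132 (mod 263)
176^16 ≡ 132^2 = 17424 ≡ 66 (mod 263)
176^32 ≡ 66^2 = 4356 ≡ 148 (mod 263)
176^64 ≡ 148^2 = 21904 ≡ 75 (mod 263)
176^128 ≡ 75^2 = 5625 ≡ 102 (mod 263)
176^256 ≡ 102^2 = 10404 ≡ 147 (mod 263)
176^299 = 176^256 · 176^32 · 176^8 · 176^2 · 176^1 ≡ 147 · 148 · 132 · 205 · 176 (mod 263).
Accumulate the product:
147 · 148 = 21756 ≡ 190
190 · 132 = 25080 ≡ 95
95 · 205 = 19475 ≡ 13
13 · 176 = 2288 ≡ 184

184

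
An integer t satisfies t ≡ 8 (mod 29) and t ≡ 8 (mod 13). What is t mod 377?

8

29⁻¹ mod 13: 29×9 ≡ 1 (mod 13), so 29⁻¹ ≡ 9.
t = 8 + 29×((8 − 8)×9 mod 13) = 8 + 29×0 = 8.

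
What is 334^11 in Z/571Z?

Using repeated squaring:
334^1 ≡ 334 (mod 571)
334^2 ≡ 334^2 = 111556 ≡ 211 (mod 571)
334^4 ≡ 211^2 = 44521 ≡ 554 (mod 571)
334^8 ≡ 554^2 = 306916 ≡ 289 (mod 571)
334^11 = 334^8 · 334^2 · 334^1 ≡ 289 · 211 · 334 (mod 571).
Accumulate the product:
289 · 211 = 60979 ≡ 453
453 · 334 = 151302 ≡ 558

558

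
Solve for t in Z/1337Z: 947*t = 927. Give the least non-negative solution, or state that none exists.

gcd(947, 1337) = 1, so a unique solution mod 1337 exists.
947⁻¹ ≡ 1313 (mod 1337).
t ≡ 1313*927 ≡ 481 (mod 1337).

481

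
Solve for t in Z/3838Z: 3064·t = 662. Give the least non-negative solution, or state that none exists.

976

gcd(3064, 3838) = 2, and 2 | 662, so solutions exist.
Divide through by 2: 1532·t ≡ 331 mod 1919.
1532⁻¹ ≡ 1319 (mod 1919).
t ≡ 1319·331 ≡ 976 (mod 1919).
The smallest non-negative solution is t = 976.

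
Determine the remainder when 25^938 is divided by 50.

25

938 in binary is 1110101010, i.e. 938 = 512 + 256 + 128 + 32 + 8 + 2.
25^1 ≡ 25 (mod 50)
25^2 ≡ 25^2 = 625 ≡ 25 (mod 50)
25^4 ≡ 25^2 = 625 ≡ 25 (mod 50)
25^8 ≡ 25^2 = 625 ≡ 25 (mod 50)
25^16 ≡ 25^2 = 625 ≡ 25 (mod 50)
25^32 ≡ 25^2 = 625 ≡ 25 (mod 50)
25^64 ≡ 25^2 = 625 ≡ 25 (mod 50)
25^128 ≡ 25^2 = 625 ≡ 25 (mod 50)
25^256 ≡ 25^2 = 625 ≡ 25 (mod 50)
25^512 ≡ 25^2 = 625 ≡ 25 (mod 50)
25^938 = 25^512 × 25^256 × 25^128 × 25^32 × 25^8 × 25^2 ≡ 25 × 25 × 25 × 25 × 25 × 25 (mod 50).
Accumulate the product:
25 × 25 = 625 ≡ 25
25 × 25 = 625 ≡ 25
25 × 25 = 625 ≡ 25
25 × 25 = 625 ≡ 25
25 × 25 = 625 ≡ 25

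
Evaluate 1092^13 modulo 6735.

13 in binary is 1101, i.e. 13 = 8 + 4 + 1.
1092^1 ≡ 1092 (mod 6735)
1092^2 ≡ 1092^2 = 1192464 ≡ 369 (mod 6735)
1092^4 ≡ 369^2 = 136161 ≡ 1461 (mod 6735)
1092^8 ≡ 1461^2 = 2134521 ≡ 6261 (mod 6735)
1092^13 = 1092^8 × 1092^4 × 1092^1 ≡ 6261 × 1461 × 1092 (mod 6735).
Accumulate the product:
6261 × 1461 = 9147321 ≡ 1191
1191 × 1092 = 1300572 ≡ 717

717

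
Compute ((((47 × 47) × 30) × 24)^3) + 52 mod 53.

47 × 47 = 2209 ≡ 36 (mod 53)
36 × 30 = 1080 ≡ 20 (mod 53)
20 × 24 = 480 ≡ 3 (mod 53)
(3)^3 ≡ 27 (mod 53)
27 + 52 = 79 ≡ 26 (mod 53)

26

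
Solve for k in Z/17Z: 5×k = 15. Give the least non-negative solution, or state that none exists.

gcd(5, 17) = 1, so a unique solution mod 17 exists.
5⁻¹ ≡ 7 (mod 17).
k ≡ 7×15 ≡ 3 (mod 17).

3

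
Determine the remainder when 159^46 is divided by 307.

44

46 in binary is 101110, i.e. 46 = 32 + 8 + 4 + 2.
159^1 ≡ 159 (mod 307)
159^2 ≡ 159^2 = 25281 ≡ 107 (mod 307)
159^4 ≡ 107^2 = 11449 ≡ 90 (mod 307)
159^8 ≡ 90^2 = 8100 ≡ 118 (mod 307)
159^16 ≡ 118^2 = 13924 ≡ 109 (mod 307)
159^32 ≡ 109^2 = 11881 ≡ 215 (mod 307)
159^46 = 159^32 × 159^8 × 159^4 × 159^2 ≡ 215 × 118 × 90 × 107 (mod 307).
Accumulate the product:
215 × 118 = 25370 ≡ 196
196 × 90 = 17640 ≡ 141
141 × 107 = 15087 ≡ 44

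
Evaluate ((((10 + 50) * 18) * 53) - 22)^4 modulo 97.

75

10 + 50 = 60
60 * 18 = 1080 ≡ 13 (mod 97)
13 * 53 = 689 ≡ 10 (mod 97)
10 - 22 = -12 ≡ 85 (mod 97)
(85)^4 ≡ 75 (mod 97)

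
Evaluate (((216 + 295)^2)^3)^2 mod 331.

216 + 295 = 511 ≡ 180 (mod 331)
(180)^2 ≡ 293 (mod 331)
(293)^3 ≡ 74 (mod 331)
(74)^2 ≡ 180 (mod 331)

180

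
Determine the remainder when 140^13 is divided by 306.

Using repeated squaring:
140^1 ≡ 140 (mod 306)
140^2 ≡ 140^2 = 19600 ≡ 16 (mod 306)
140^4 ≡ 16^2 = 256 (mod 306)
140^8 ≡ 256^2 = 65536 ≡ 52 (mod 306)
140^13 = 140^8 × 140^4 × 140^1 ≡ 52 × 256 × 140 (mod 306).
Accumulate the product:
52 × 256 = 13312 ≡ 154
154 × 140 = 21560 ≡ 140

140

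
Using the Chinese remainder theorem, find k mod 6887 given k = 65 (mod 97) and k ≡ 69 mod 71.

2199

97⁻¹ mod 71: 97*41 ≡ 1 (mod 71), so 97⁻¹ ≡ 41.
k = 65 + 97*((69 − 65)*41 mod 71) = 65 + 97*22 = 2199.
Check: 2199 mod 97 = 65, 2199 mod 71 = 69. ✓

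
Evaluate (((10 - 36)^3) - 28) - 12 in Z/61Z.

10 - 36 = -26 ≡ 35 (mod 61)
(35)^3 ≡ 53 (mod 61)
53 - 28 = 25
25 - 12 = 13

13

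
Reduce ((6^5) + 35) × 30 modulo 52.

(6)^5 ≡ 28 (mod 52)
28 + 35 = 63 ≡ 11 (mod 52)
11 × 30 = 330 ≡ 18 (mod 52)

18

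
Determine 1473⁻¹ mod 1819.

By the extended Euclidean algorithm:
1819 = 1×1473 + 346
1473 = 4×346 + 89
346 = 3×89 + 79
89 = 1×79 + 10
79 = 7×10 + 9
10 = 1×9 + 1
9 = 9×1 + 0
gcd(1473, 1819) = 1, so the inverse exists.
Back-substitute for 1:
1 = 1×10 − 1×9
  = −1×79 + 8×10
  = 8×89 − 9×79
  = −9×346 + 35×89
  = 35×1473 − 149×346
  = −149×1819 + 184×1473
So 1473⁻¹ ≡ 184 (mod 1819).

184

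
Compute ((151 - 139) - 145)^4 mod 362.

151 - 139 = 12
12 - 145 = -133 ≡ 229 (mod 362)
(229)^4 ≡ 229 (mod 362)

229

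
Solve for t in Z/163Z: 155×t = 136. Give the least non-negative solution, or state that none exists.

gcd(155, 163) = 1, so a unique solution mod 163 exists.
155⁻¹ ≡ 61 (mod 163).
t ≡ 61×136 ≡ 146 (mod 163).

146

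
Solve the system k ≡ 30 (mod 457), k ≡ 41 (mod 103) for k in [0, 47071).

13740

457⁻¹ mod 103: 457·87 ≡ 1 (mod 103), so 457⁻¹ ≡ 87.
k = 30 + 457·((41 − 30)·87 mod 103) = 30 + 457·30 = 13740.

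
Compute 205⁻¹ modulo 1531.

590

By the extended Euclidean algorithm:
1531 = 7×205 + 96
205 = 2×96 + 13
96 = 7×13 + 5
13 = 2×5 + 3
5 = 1×3 + 2
3 = 1×2 + 1
2 = 2×1 + 0
gcd(205, 1531) = 1, so the inverse exists.
Bézout: 1 = −79×1531 + 590×205.
So 205⁻¹ ≡ 590 (mod 1531).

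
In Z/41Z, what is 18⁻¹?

16

Run the extended Euclidean algorithm:
41 = 2·18 + 5
18 = 3·5 + 3
5 = 1·3 + 2
3 = 1·2 + 1
2 = 2·1 + 0
gcd(18, 41) = 1, so the inverse exists.
Bézout: 1 = −7·41 + 16·18.
So 18⁻¹ ≡ 16 (mod 41).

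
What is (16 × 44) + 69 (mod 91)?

45

16 × 44 = 704 ≡ 67 (mod 91)
67 + 69 = 136 ≡ 45 (mod 91)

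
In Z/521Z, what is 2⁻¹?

Run the extended Euclidean algorithm:
521 = 260*2 + 1
2 = 2*1 + 0
gcd(2, 521) = 1, so the inverse exists.
Back-substitute for 1:
1 = 1*521 − 260*2
So 2⁻¹ ≡ −260 ≡ 261 (mod 521).

261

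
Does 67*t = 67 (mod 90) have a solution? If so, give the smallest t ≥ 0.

1

gcd(67, 90) = 1, so a unique solution mod 90 exists.
67⁻¹ ≡ 43 (mod 90).
t ≡ 43*67 ≡ 1 (mod 90).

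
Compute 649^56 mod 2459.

56 in binary is 111000, i.e. 56 = 32 + 16 + 8.
649^1 ≡ 649 (mod 2459)
649^2 ≡ 649^2 = 421201 ≡ 712 (mod 2459)
649^4 ≡ 712^2 = 506944 ≡ 390 (mod 2459)
649^8 ≡ 390^2 = 152100 ≡ 2101 (mod 2459)
649^16 ≡ 2101^2 = 4414201 ≡ 296 (mod 2459)
649^32 ≡ 296^2 = 87616 ≡ 1551 (mod 2459)
649^56 = 649^32 * 649^16 * 649^8 ≡ 1551 * 296 * 2101 (mod 2459).
Accumulate the product:
1551 * 296 = 459096 ≡ 1722
1722 * 2101 = 3617922 ≡ 733

733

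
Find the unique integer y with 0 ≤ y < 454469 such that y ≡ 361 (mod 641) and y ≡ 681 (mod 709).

24078

641⁻¹ mod 709: 641*636 ≡ 1 (mod 709), so 641⁻¹ ≡ 636.
y = 361 + 641*((681 − 361)*636 mod 709) = 361 + 641*37 = 24078.
Check: 24078 mod 641 = 361, 24078 mod 709 = 681. ✓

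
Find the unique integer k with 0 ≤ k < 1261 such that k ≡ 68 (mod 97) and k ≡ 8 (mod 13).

359

97⁻¹ mod 13: 97×11 ≡ 1 (mod 13), so 97⁻¹ ≡ 11.
k = 68 + 97×((8 − 68)×11 mod 13) = 68 + 97×3 = 359.
Check: 359 mod 97 = 68, 359 mod 13 = 8. ✓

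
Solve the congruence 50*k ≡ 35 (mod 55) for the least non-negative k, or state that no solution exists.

gcd(50, 55) = 5, and 5 | 35, so solutions exist.
Divide through by 5: 10*k ≡ 7 (mod 11).
10⁻¹ ≡ 10 (mod 11).
k ≡ 10*7 ≡ 4 (mod 11).
The smallest non-negative solution is k = 4.

4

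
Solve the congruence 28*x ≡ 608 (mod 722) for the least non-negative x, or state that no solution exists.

228

gcd(28, 722) = 2, and 2 | 608, so solutions exist.
Divide through by 2: 14*x ≡ 304 (mod 361).
14⁻¹ ≡ 129 (mod 361).
x ≡ 129*304 ≡ 228 (mod 361).
The smallest non-negative solution is x = 228.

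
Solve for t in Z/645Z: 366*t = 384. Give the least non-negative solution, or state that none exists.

gcd(366, 645) = 3, and 3 | 384, so solutions exist.
Divide through by 3: 122*t = 128 (mod 215).
122⁻¹ ≡ 178 (mod 215).
t ≡ 178*128 ≡ 209 (mod 215).
The smallest non-negative solution is t = 209.

209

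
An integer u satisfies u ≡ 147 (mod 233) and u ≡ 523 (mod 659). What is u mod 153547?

37427

233⁻¹ mod 659: 233·379 ≡ 1 (mod 659), so 233⁻¹ ≡ 379.
u = 147 + 233·((523 − 147)·379 mod 659) = 147 + 233·160 = 37427.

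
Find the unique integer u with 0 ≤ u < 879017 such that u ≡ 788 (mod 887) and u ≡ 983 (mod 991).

109002

887⁻¹ mod 991: 887×829 ≡ 1 (mod 991), so 887⁻¹ ≡ 829.
u = 788 + 887×((983 − 788)×829 mod 991) = 788 + 887×122 = 109002.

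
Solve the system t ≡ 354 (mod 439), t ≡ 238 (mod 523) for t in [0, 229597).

439⁻¹ mod 523: 439×193 ≡ 1 (mod 523), so 439⁻¹ ≡ 193.
t = 354 + 439×((238 − 354)×193 mod 523) = 354 + 439×101 = 44693.
Check: 44693 mod 439 = 354, 44693 mod 523 = 238. ✓

44693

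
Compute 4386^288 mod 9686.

2356

4386^1 ≡ 4386 (mod 9686)
4386^2 ≡ 4386^2 = 19236996 ≡ 600 (mod 9686)
4386^4 ≡ 600^2 = 360000 ≡ 1618 (mod 9686)
4386^8 ≡ 1618^2 = 2617924 ≡ 2704 (mod 9686)
4386^16 ≡ 2704^2 = 7311616 ≡ 8372 (mod 9686)
4386^32 ≡ 8372^2 = 70090384 ≡ 2488 (mod 9686)
4386^64 ≡ 2488^2 = 6190144 ≡ 790 (mod 9686)
4386^128 ≡ 790^2 = 624100 ≡ 4196 (mod 9686)
4386^256 ≡ 4196^2 = 17606416 ≡ 6954 (mod 9686)
4386^288 = 4386^256 · 4386^32 ≡ 6954 · 2488 (mod 9686).
6954 · 2488 = 17301552 ≡ 2356 (mod 9686).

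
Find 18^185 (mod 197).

By square-and-multiply:
185 in binary is 10111001, i.e. 185 = 128 + 32 + 16 + 8 + 1.
18^1 ≡ 18 (mod 197)
18^2 ≡ 18^2 = 324 ≡ 127 (mod 197)
18^4 ≡ 127^2 = 16129 ≡ 172 (mod 197)
18^8 ≡ 172^2 = 29584 ≡ 34 (mod 197)
18^16 ≡ 34^2 = 1156 ≡ 171 (mod 197)
18^32 ≡ 171^2 = 29241 ≡ 85 (mod 197)
18^64 ≡ 85^2 = 7225 ≡ 133 (mod 197)
18^128 ≡ 133^2 = 17689 ≡ 156 (mod 197)
18^185 = 18^128 × 18^32 × 18^16 × 18^8 × 18^1 ≡ 156 × 85 × 171 × 34 × 18 (mod 197).
Accumulate the product:
156 × 85 = 13260 ≡ 61
61 × 171 = 10431 ≡ 187
187 × 34 = 6358 ≡ 54
54 × 18 = 972 ≡ 184

184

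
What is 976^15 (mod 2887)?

477

15 in binary is 1111, i.e. 15 = 8 + 4 + 2 + 1.
976^1 ≡ 976 (mod 2887)
976^2 ≡ 976^2 = 952576 ≡ 2753 (mod 2887)
976^4 ≡ 2753^2 = 7579009 ≡ 634 (mod 2887)
976^8 ≡ 634^2 = 401956 ≡ 663 (mod 2887)
976^15 = 976^8 · 976^4 · 976^2 · 976^1 ≡ 663 · 634 · 2753 · 976 (mod 2887).
Accumulate the product:
663 · 634 = 420342 ≡ 1727
1727 · 2753 = 4754431 ≡ 2429
2429 · 976 = 2370704 ≡ 477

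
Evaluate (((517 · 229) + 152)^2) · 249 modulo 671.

468

517 · 229 = 118393 ≡ 297 (mod 671)
297 + 152 = 449
(449)^2 ≡ 301 (mod 671)
301 · 249 = 74949 ≡ 468 (mod 671)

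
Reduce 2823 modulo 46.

2823 = 61*46 + 17, so 2823 ≡ 17 (mod 46).

17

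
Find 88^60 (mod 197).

76

By square-and-multiply:
88^1 ≡ 88 (mod 197)
88^2 ≡ 88^2 = 7744 ≡ 61 (mod 197)
88^4 ≡ 61^2 = 3721 ≡ 175 (mod 197)
88^8 ≡ 175^2 = 30625 ≡ 90 (mod 197)
88^16 ≡ 90^2 = 8100 ≡ 23 (mod 197)
88^32 ≡ 23^2 = 529 ≡ 135 (mod 197)
88^60 = 88^32 * 88^16 * 88^8 * 88^4 ≡ 135 * 23 * 90 * 175 (mod 197).
Accumulate the product:
135 * 23 = 3105 ≡ 150
150 * 90 = 13500 ≡ 104
104 * 175 = 18200 ≡ 76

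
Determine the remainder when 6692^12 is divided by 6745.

2971

By square-and-multiply:
12 in binary is 1100, i.e. 12 = 8 + 4.
6692^1 ≡ 6692 (mod 6745)
6692^2 ≡ 6692^2 = 44782864 ≡ 2809 (mod 6745)
6692^4 ≡ 2809^2 = 7890481 ≡ 5576 (mod 6745)
6692^8 ≡ 5576^2 = 31091776 ≡ 4071 (mod 6745)
6692^12 = 6692^8 * 6692^4 ≡ 4071 * 5576 (mod 6745).
4071 * 5576 = 22699896 ≡ 2971 (mod 6745).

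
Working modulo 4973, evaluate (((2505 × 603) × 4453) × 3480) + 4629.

2505 × 603 = 1510515 ≡ 3696 (mod 4973)
3696 × 4453 = 16458288 ≡ 2631 (mod 4973)
2631 × 3480 = 9155880 ≡ 587 (mod 4973)
587 + 4629 = 5216 ≡ 243 (mod 4973)

243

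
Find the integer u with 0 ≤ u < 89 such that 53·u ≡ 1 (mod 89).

89 = 1*53 + 36
53 = 1*36 + 17
36 = 2*17 + 2
17 = 8*2 + 1
2 = 2*1 + 0
gcd(53, 89) = 1, so the inverse exists.
Back-substitute for 1:
1 = 1*17 − 8*2
  = −8*36 + 17*17
  = 17*53 − 25*36
  = −25*89 + 42*53
So 53⁻¹ ≡ 42 (mod 89).

42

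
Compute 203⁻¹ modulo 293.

293 = 1·203 + 90
203 = 2·90 + 23
90 = 3·23 + 21
23 = 1·21 + 2
21 = 10·2 + 1
2 = 2·1 + 0
gcd(203, 293) = 1, so the inverse exists.
Back-substitute for 1:
1 = 1·21 − 10·2
  = −10·23 + 11·21
  = 11·90 − 43·23
  = −43·203 + 97·90
  = 97·293 − 140·203
So 203⁻¹ ≡ −140 ≡ 153 (mod 293).

153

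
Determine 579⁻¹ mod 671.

By the extended Euclidean algorithm:
671 = 1*579 + 92
579 = 6*92 + 27
92 = 3*27 + 11
27 = 2*11 + 5
11 = 2*5 + 1
5 = 5*1 + 0
gcd(579, 671) = 1, so the inverse exists.
Back-substitute for 1:
1 = 1*11 − 2*5
  = −2*27 + 5*11
  = 5*92 − 17*27
  = −17*579 + 107*92
  = 107*671 − 124*579
So 579⁻¹ ≡ −124 ≡ 547 (mod 671).

547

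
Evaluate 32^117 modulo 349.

65

117 in binary is 1110101, i.e. 117 = 64 + 32 + 16 + 4 + 1.
32^1 ≡ 32 (mod 349)
32^2 ≡ 32^2 = 1024 ≡ 326 (mod 349)
32^4 ≡ 326^2 = 106276 ≡ 180 (mod 349)
32^8 ≡ 180^2 = 32400 ≡ 292 (mod 349)
32^16 ≡ 292^2 = 85264 ≡ 108 (mod 349)
32^32 ≡ 108^2 = 11664 ≡ 147 (mod 349)
32^64 ≡ 147^2 = 21609 ≡ 320 (mod 349)
32^117 = 32^64 × 32^32 × 32^16 × 32^4 × 32^1 ≡ 320 × 147 × 108 × 180 × 32 (mod 349).
Accumulate the product:
320 × 147 = 47040 ≡ 274
274 × 108 = 29592 ≡ 276
276 × 180 = 49680 ≡ 122
122 × 32 = 3904 ≡ 65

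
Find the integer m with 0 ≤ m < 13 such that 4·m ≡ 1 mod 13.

10

Run the extended Euclidean algorithm:
13 = 3*4 + 1
4 = 4*1 + 0
gcd(4, 13) = 1, so the inverse exists.
Back-substitute for 1:
1 = 1*13 − 3*4
So 4⁻¹ ≡ −3 ≡ 10 (mod 13).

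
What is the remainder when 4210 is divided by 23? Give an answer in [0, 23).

1

4210 = 183×23 + 1, so 4210 ≡ 1 (mod 23).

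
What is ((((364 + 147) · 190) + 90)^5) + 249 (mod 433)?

364 + 147 = 511 ≡ 78 (mod 433)
78 · 190 = 14820 ≡ 98 (mod 433)
98 + 90 = 188
(188)^5 ≡ 270 (mod 433)
270 + 249 = 519 ≡ 86 (mod 433)

86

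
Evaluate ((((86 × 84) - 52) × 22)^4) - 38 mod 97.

94

86 × 84 = 7224 ≡ 46 (mod 97)
46 - 52 = -6 ≡ 91 (mod 97)
91 × 22 = 2002 ≡ 62 (mod 97)
(62)^4 ≡ 35 (mod 97)
35 - 38 = -3 ≡ 94 (mod 97)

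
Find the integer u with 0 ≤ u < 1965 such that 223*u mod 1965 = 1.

1357

1965 = 8·223 + 181
223 = 1·181 + 42
181 = 4·42 + 13
42 = 3·13 + 3
13 = 4·3 + 1
3 = 3·1 + 0
gcd(223, 1965) = 1, so the inverse exists.
Bézout: 1 = 69·1965 − 608·223.
So 223⁻¹ ≡ −608 ≡ 1357 (mod 1965).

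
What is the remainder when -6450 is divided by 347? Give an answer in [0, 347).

-6450 = -19*347 + 143, so -6450 ≡ 143 (mod 347).

143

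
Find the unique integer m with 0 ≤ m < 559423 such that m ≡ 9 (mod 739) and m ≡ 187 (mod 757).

489966

739⁻¹ mod 757: 739·42 ≡ 1 (mod 757), so 739⁻¹ ≡ 42.
m = 9 + 739·((187 − 9)·42 mod 757) = 9 + 739·663 = 489966.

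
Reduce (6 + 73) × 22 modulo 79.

0

6 + 73 = 79 ≡ 0 (mod 79)
0 × 22 = 0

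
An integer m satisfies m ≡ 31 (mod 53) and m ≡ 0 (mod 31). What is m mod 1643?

31

53⁻¹ mod 31: 53·24 ≡ 1 (mod 31), so 53⁻¹ ≡ 24.
m = 31 + 53·((0 − 31)·24 mod 31) = 31 + 53·0 = 31.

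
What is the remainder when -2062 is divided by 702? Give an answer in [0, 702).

44

-2062 = -3×702 + 44, so -2062 ≡ 44 (mod 702).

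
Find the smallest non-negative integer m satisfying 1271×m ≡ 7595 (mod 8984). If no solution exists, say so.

7237

gcd(1271, 8984) = 1, so a unique solution mod 8984 exists.
1271⁻¹ ≡ 2375 (mod 8984).
m ≡ 2375×7595 ≡ 7237 (mod 8984).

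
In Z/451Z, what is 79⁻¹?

314

451 = 5·79 + 56
79 = 1·56 + 23
56 = 2·23 + 10
23 = 2·10 + 3
10 = 3·3 + 1
3 = 3·1 + 0
gcd(79, 451) = 1, so the inverse exists.
Bézout: 1 = 24·451 − 137·79.
So 79⁻¹ ≡ −137 ≡ 314 (mod 451).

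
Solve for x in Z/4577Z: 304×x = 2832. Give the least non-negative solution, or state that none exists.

732

gcd(304, 4577) = 1, so a unique solution mod 4577 exists.
304⁻¹ ≡ 2153 (mod 4577).
x ≡ 2153×2832 ≡ 732 (mod 4577).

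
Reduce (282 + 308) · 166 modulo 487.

282 + 308 = 590 ≡ 103 (mod 487)
103 · 166 = 17098 ≡ 53 (mod 487)

53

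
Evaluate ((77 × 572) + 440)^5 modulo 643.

47

77 × 572 = 44044 ≡ 320 (mod 643)
320 + 440 = 760 ≡ 117 (mod 643)
(117)^5 ≡ 47 (mod 643)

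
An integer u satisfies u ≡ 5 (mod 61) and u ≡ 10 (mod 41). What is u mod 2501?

61⁻¹ mod 41: 61*39 ≡ 1 (mod 41), so 61⁻¹ ≡ 39.
u = 5 + 61*((10 − 5)*39 mod 41) = 5 + 61*31 = 1896.
Check: 1896 mod 61 = 5, 1896 mod 41 = 10. ✓

1896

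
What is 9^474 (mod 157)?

By square-and-multiply:
474 in binary is 111011010, i.e. 474 = 256 + 128 + 64 + 16 + 8 + 2.
9^1 ≡ 9 (mod 157)
9^2 ≡ 9^2 = 81 (mod 157)
9^4 ≡ 81^2 = 6561 ≡ 124 (mod 157)
9^8 ≡ 124^2 = 15376 ≡ 147 (mod 157)
9^16 ≡ 147^2 = 21609 ≡ 100 (mod 157)
9^32 ≡ 100^2 = 10000 ≡ 109 (mod 157)
9^64 ≡ 109^2 = 11881 ≡ 106 (mod 157)
9^128 ≡ 106^2 = 11236 ≡ 89 (mod 157)
9^256 ≡ 89^2 = 7921 ≡ 71 (mod 157)
9^474 = 9^256 · 9^128 · 9^64 · 9^16 · 9^8 · 9^2 ≡ 71 · 89 · 106 · 100 · 147 · 81 (mod 157).
Accumulate the product:
71 · 89 = 6319 ≡ 39
39 · 106 = 4134 ≡ 52
52 · 100 = 5200 ≡ 19
19 · 147 = 2793 ≡ 124
124 · 81 = 10044 ≡ 153

153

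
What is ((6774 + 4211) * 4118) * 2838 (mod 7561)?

6774 + 4211 = 10985 ≡ 3424 (mod 7561)
3424 * 4118 = 14100032 ≡ 6328 (mod 7561)
6328 * 2838 = 17958864 ≡ 1489 (mod 7561)

1489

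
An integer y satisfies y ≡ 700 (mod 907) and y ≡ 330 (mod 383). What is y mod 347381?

62376

907⁻¹ mod 383: 907·182 ≡ 1 (mod 383), so 907⁻¹ ≡ 182.
y = 700 + 907·((330 − 700)·182 mod 383) = 700 + 907·68 = 62376.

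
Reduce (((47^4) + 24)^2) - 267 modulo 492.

166

(47)^4 ≡ 25 (mod 492)
25 + 24 = 49
(49)^2 ≡ 433 (mod 492)
433 - 267 = 166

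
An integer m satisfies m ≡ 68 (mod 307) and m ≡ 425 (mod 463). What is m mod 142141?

133306

307⁻¹ mod 463: 307×92 ≡ 1 (mod 463), so 307⁻¹ ≡ 92.
m = 68 + 307×((425 − 68)×92 mod 463) = 68 + 307×434 = 133306.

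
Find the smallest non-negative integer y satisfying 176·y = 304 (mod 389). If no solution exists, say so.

320

gcd(176, 389) = 1, so a unique solution mod 389 exists.
176⁻¹ ≡ 42 (mod 389).
y ≡ 42·304 ≡ 320 (mod 389).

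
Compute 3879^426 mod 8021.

558

Compute successive squares:
426 in binary is 110101010, i.e. 426 = 256 + 128 + 32 + 8 + 2.
3879^1 ≡ 3879 (mod 8021)
3879^2 ≡ 3879^2 = 15046641 ≡ 7266 (mod 8021)
3879^4 ≡ 7266^2 = 52794756 ≡ 534 (mod 8021)
3879^8 ≡ 534^2 = 285156 ≡ 4421 (mod 8021)
3879^16 ≡ 4421^2 = 19545241 ≡ 6085 (mod 8021)
3879^32 ≡ 6085^2 = 37027225 ≡ 2289 (mod 8021)
3879^64 ≡ 2289^2 = 5239521 ≡ 1808 (mod 8021)
3879^128 ≡ 1808^2 = 3268864 ≡ 4317 (mod 8021)
3879^256 ≡ 4317^2 = 18636489 ≡ 3706 (mod 8021)
3879^426 = 3879^256 * 3879^128 * 3879^32 * 3879^8 * 3879^2 ≡ 3706 * 4317 * 2289 * 4421 * 7266 (mod 8021).
Accumulate the product:
3706 * 4317 = 15998802 ≡ 4928
4928 * 2289 = 11280192 ≡ 2666
2666 * 4421 = 11786386 ≡ 3537
3537 * 7266 = 25699842 ≡ 558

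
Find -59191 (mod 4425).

-59191 = -14*4425 + 2759, so -59191 ≡ 2759 (mod 4425).

2759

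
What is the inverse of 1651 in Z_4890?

2251

Apply the Euclidean algorithm and back-substitute:
4890 = 2*1651 + 1588
1651 = 1*1588 + 63
1588 = 25*63 + 13
63 = 4*13 + 11
13 = 1*11 + 2
11 = 5*2 + 1
2 = 2*1 + 0
gcd(1651, 4890) = 1, so the inverse exists.
Back-substitute for 1:
1 = 1*11 − 5*2
  = −5*13 + 6*11
  = 6*63 − 29*13
  = −29*1588 + 731*63
  = 731*1651 − 760*1588
  = −760*4890 + 2251*1651
So 1651⁻¹ ≡ 2251 (mod 4890).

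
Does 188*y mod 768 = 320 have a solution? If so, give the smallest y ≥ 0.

112

gcd(188, 768) = 4, and 4 | 320, so solutions exist.
Divide through by 4: 47*y ≡ 80 (mod 192).
47⁻¹ ≡ 143 (mod 192).
y ≡ 143*80 ≡ 112 (mod 192).
The smallest non-negative solution is y = 112.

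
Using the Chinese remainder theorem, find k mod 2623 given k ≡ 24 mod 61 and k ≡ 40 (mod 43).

1244

61⁻¹ mod 43: 61*12 ≡ 1 (mod 43), so 61⁻¹ ≡ 12.
k = 24 + 61*((40 − 24)*12 mod 43) = 24 + 61*20 = 1244.
Check: 1244 mod 61 = 24, 1244 mod 43 = 40. ✓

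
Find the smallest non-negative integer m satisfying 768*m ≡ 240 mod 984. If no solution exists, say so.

gcd(768, 984) = 24, and 24 | 240, so solutions exist.
Divide through by 24: 32*m = 10 (mod 41).
32⁻¹ ≡ 9 (mod 41).
m ≡ 9*10 ≡ 8 (mod 41).
The smallest non-negative solution is m = 8.

8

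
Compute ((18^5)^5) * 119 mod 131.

43

(18)^5 ≡ 24 (mod 131)
(24)^5 ≡ 51 (mod 131)
51 * 119 = 6069 ≡ 43 (mod 131)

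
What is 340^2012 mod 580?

Using repeated squaring:
340^1 ≡ 340 (mod 580)
340^2 ≡ 340^2 = 115600 ≡ 180 (mod 580)
340^4 ≡ 180^2 = 32400 ≡ 500 (mod 580)
340^8 ≡ 500^2 = 250000 ≡ 20 (mod 580)
340^16 ≡ 20^2 = 400 (mod 580)
340^32 ≡ 400^2 = 160000 ≡ 500 (mod 580)
340^64 ≡ 500^2 = 250000 ≡ 20 (mod 580)
340^128 ≡ 20^2 = 400 (mod 580)
340^256 ≡ 400^2 = 160000 ≡ 500 (mod 580)
340^512 ≡ 500^2 = 250000 ≡ 20 (mod 580)
340^1024 ≡ 20^2 = 400 (mod 580)
340^2012 = 340^1024 · 340^512 · 340^256 · 340^128 · 340^64 · 340^16 · 340^8 · 340^4 ≡ 400 · 20 · 500 · 400 · 20 · 400 · 20 · 500 (mod 580).
Accumulate the product:
400 · 20 = 8000 ≡ 460
460 · 500 = 230000 ≡ 320
320 · 400 = 128000 ≡ 400
400 · 20 = 8000 ≡ 460
460 · 400 = 184000 ≡ 140
140 · 20 = 2800 ≡ 480
480 · 500 = 240000 ≡ 460

460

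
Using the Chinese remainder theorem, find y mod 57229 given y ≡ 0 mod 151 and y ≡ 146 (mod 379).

151⁻¹ mod 379: 151·251 ≡ 1 (mod 379), so 151⁻¹ ≡ 251.
y = 0 + 151·((146 − 0)·251 mod 379) = 0 + 151·262 = 39562.
Check: 39562 mod 151 = 0, 39562 mod 379 = 146. ✓

39562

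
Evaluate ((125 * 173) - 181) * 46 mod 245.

125 * 173 = 21625 ≡ 65 (mod 245)
65 - 181 = -116 ≡ 129 (mod 245)
129 * 46 = 5934 ≡ 54 (mod 245)

54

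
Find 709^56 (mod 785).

709^1 ≡ 709 (mod 785)
709^2 ≡ 709^2 = 502681 ≡ 281 (mod 785)
709^4 ≡ 281^2 = 78961 ≡ 461 (mod 785)
709^8 ≡ 461^2 = 212521 ≡ 571 (mod 785)
709^16 ≡ 571^2 = 326041 ≡ 266 (mod 785)
709^32 ≡ 266^2 = 70756 ≡ 106 (mod 785)
709^56 = 709^32 · 709^16 · 709^8 ≡ 106 · 266 · 571 (mod 785).
Accumulate the product:
106 · 266 = 28196 ≡ 721
721 · 571 = 411691 ≡ 351

351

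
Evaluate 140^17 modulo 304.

17 in binary is 10001, i.e. 17 = 16 + 1.
140^1 ≡ 140 (mod 304)
140^2 ≡ 140^2 = 19600 ≡ 144 (mod 304)
140^4 ≡ 144^2 = 20736 ≡ 64 (mod 304)
140^8 ≡ 64^2 = 4096 ≡ 144 (mod 304)
140^16 ≡ 144^2 = 20736 ≡ 64 (mod 304)
140^17 = 140^16 × 140^1 ≡ 64 × 140 (mod 304).
64 × 140 = 8960 ≡ 144 (mod 304).

144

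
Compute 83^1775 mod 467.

1775 in binary is 11011101111, i.e. 1775 = 1024 + 512 + 128 + 64 + 32 + 8 + 4 + 2 + 1.
83^1 ≡ 83 (mod 467)
83^2 ≡ 83^2 = 6889 ≡ 351 (mod 467)
83^4 ≡ 351^2 = 123201 ≡ 380 (mod 467)
83^8 ≡ 380^2 = 144400 ≡ 97 (mod 467)
83^16 ≡ 97^2 = 9409 ≡ 69 (mod 467)
83^32 ≡ 69^2 = 4761 ≡ 91 (mod 467)
83^64 ≡ 91^2 = 8281 ≡ 342 (mod 467)
83^128 ≡ 342^2 = 116964 ≡ 214 (mod 467)
83^256 ≡ 214^2 = 45796 ≡ 30 (mod 467)
83^512 ≡ 30^2 = 900 ≡ 433 (mod 467)
83^1024 ≡ 433^2 = 187489 ≡ 222 (mod 467)
83^1775 = 83^1024 × 83^512 × 83^128 × 83^64 × 83^32 × 83^8 × 83^4 × 83^2 × 83^1 ≡ 222 × 433 × 214 × 342 × 91 × 97 × 380 × 351 × 83 (mod 467).
Accumulate the product:
222 × 433 = 96126 ≡ 391
391 × 214 = 83674 ≡ 81
81 × 342 = 27702 ≡ 149
149 × 91 = 13559 ≡ 16
16 × 97 = 1552 ≡ 151
151 × 380 = 57380 ≡ 406
406 × 351 = 142506 ≡ 71
71 × 83 = 5893 ≡ 289

289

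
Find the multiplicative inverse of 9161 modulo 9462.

Run the extended Euclidean algorithm:
9462 = 1×9161 + 301
9161 = 30×301 + 131
301 = 2×131 + 39
131 = 3×39 + 14
39 = 2×14 + 11
14 = 1×11 + 3
11 = 3×3 + 2
3 = 1×2 + 1
2 = 2×1 + 0
gcd(9161, 9462) = 1, so the inverse exists.
Bézout: 1 = −3287×9462 + 3395×9161.
So 9161⁻¹ ≡ 3395 (mod 9462).

3395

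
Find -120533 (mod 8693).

-120533 = -14·8693 + 1169, so -120533 ≡ 1169 (mod 8693).

1169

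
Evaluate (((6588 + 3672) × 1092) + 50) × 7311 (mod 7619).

5196

6588 + 3672 = 10260 ≡ 2641 (mod 7619)
2641 × 1092 = 2883972 ≡ 3990 (mod 7619)
3990 + 50 = 4040
4040 × 7311 = 29536440 ≡ 5196 (mod 7619)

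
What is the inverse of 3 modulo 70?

70 = 23*3 + 1
3 = 3*1 + 0
gcd(3, 70) = 1, so the inverse exists.
Bézout: 1 = 1*70 − 23*3.
So 3⁻¹ ≡ −23 ≡ 47 (mod 70).

47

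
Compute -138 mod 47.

-138 = -3·47 + 3, so -138 ≡ 3 (mod 47).

3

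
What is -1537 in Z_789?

41

-1537 = -2·789 + 41, so -1537 ≡ 41 (mod 789).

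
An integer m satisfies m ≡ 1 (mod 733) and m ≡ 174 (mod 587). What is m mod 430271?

404617

733⁻¹ mod 587: 733×390 ≡ 1 (mod 587), so 733⁻¹ ≡ 390.
m = 1 + 733×((174 − 1)×390 mod 587) = 1 + 733×552 = 404617.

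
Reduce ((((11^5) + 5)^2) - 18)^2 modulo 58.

(11)^5 ≡ 43 (mod 58)
43 + 5 = 48
(48)^2 ≡ 42 (mod 58)
42 - 18 = 24
(24)^2 ≡ 54 (mod 58)

54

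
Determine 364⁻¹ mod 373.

290

373 = 1·364 + 9
364 = 40·9 + 4
9 = 2·4 + 1
4 = 4·1 + 0
gcd(364, 373) = 1, so the inverse exists.
Back-substitute for 1:
1 = 1·9 − 2·4
  = −2·364 + 81·9
  = 81·373 − 83·364
So 364⁻¹ ≡ −83 ≡ 290 (mod 373).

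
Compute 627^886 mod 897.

By square-and-multiply:
886 in binary is 1101110110, i.e. 886 = 512 + 256 + 64 + 32 + 16 + 4 + 2.
627^1 ≡ 627 (mod 897)
627^2 ≡ 627^2 = 393129 ≡ 243 (mod 897)
627^4 ≡ 243^2 = 59049 ≡ 744 (mod 897)
627^8 ≡ 744^2 = 553536 ≡ 87 (mod 897)
627^16 ≡ 87^2 = 7569 ≡ 393 (mod 897)
627^32 ≡ 393^2 = 154449 ≡ 165 (mod 897)
627^64 ≡ 165^2 = 27225 ≡ 315 (mod 897)
627^128 ≡ 315^2 = 99225 ≡ 555 (mod 897)
627^256 ≡ 555^2 = 308025 ≡ 354 (mod 897)
627^512 ≡ 354^2 = 125316 ≡ 633 (mod 897)
627^886 = 627^512 · 627^256 · 627^64 · 627^32 · 627^16 · 627^4 · 627^2 ≡ 633 · 354 · 315 · 165 · 393 · 744 · 243 (mod 897).
Accumulate the product:
633 · 354 = 224082 ≡ 729
729 · 315 = 229635 ≡ 3
3 · 165 = 495
495 · 393 = 194535 ≡ 783
783 · 744 = 582552 ≡ 399
399 · 243 = 96957 ≡ 81

81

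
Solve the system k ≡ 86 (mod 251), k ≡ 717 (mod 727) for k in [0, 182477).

165746

251⁻¹ mod 727: 251*84 ≡ 1 (mod 727), so 251⁻¹ ≡ 84.
k = 86 + 251*((717 − 86)*84 mod 727) = 86 + 251*660 = 165746.
Check: 165746 mod 251 = 86, 165746 mod 727 = 717. ✓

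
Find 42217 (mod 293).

25

42217 = 144×293 + 25, so 42217 ≡ 25 (mod 293).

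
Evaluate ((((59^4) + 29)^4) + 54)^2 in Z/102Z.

(59)^4 ≡ 67 (mod 102)
67 + 29 = 96
(96)^4 ≡ 72 (mod 102)
72 + 54 = 126 ≡ 24 (mod 102)
(24)^2 ≡ 66 (mod 102)

66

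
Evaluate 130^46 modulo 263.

233

Compute successive squares:
130^1 ≡ 130 (mod 263)
130^2 ≡ 130^2 = 16900 ≡ 68 (mod 263)
130^4 ≡ 68^2 = 4624 ≡ 153 (mod 263)
130^8 ≡ 153^2 = 23409 ≡ 2 (mod 263)
130^16 ≡ 2^2 = 4 (mod 263)
130^32 ≡ 4^2 = 16 (mod 263)
130^46 = 130^32 · 130^8 · 130^4 · 130^2 ≡ 16 · 2 · 153 · 68 (mod 263).
Accumulate the product:
16 · 2 = 32
32 · 153 = 4896 ≡ 162
162 · 68 = 11016 ≡ 233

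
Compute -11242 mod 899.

445

-11242 = -13·899 + 445, so -11242 ≡ 445 (mod 899).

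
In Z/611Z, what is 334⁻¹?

536

Apply the Euclidean algorithm and back-substitute:
611 = 1·334 + 277
334 = 1·277 + 57
277 = 4·57 + 49
57 = 1·49 + 8
49 = 6·8 + 1
8 = 8·1 + 0
gcd(334, 611) = 1, so the inverse exists.
Back-substitute for 1:
1 = 1·49 − 6·8
  = −6·57 + 7·49
  = 7·277 − 34·57
  = −34·334 + 41·277
  = 41·611 − 75·334
So 334⁻¹ ≡ −75 ≡ 536 (mod 611).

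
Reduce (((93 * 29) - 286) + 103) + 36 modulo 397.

168

93 * 29 = 2697 ≡ 315 (mod 397)
315 - 286 = 29
29 + 103 = 132
132 + 36 = 168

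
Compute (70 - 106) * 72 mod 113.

7

70 - 106 = -36 ≡ 77 (mod 113)
77 * 72 = 5544 ≡ 7 (mod 113)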